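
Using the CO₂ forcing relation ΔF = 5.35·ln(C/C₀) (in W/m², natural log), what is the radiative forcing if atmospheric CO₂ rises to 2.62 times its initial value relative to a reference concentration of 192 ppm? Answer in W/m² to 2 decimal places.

Because the forcing depends only on the ratio C/C₀, the initial concentration does not enter.
ΔF = 5.35 × ln(2.62) = 5.35 × 0.96317 = 5.1530 W/m².

ΔF = 5.15 W/m²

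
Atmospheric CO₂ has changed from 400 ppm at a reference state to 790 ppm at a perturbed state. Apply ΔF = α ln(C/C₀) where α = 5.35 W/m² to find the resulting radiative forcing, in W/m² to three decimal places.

ΔF = 3.641 W/m²

CO₂ absorption bands are partially saturated, so forcing scales with the logarithm of the concentration ratio.
CO₂: 5.35 × ln(790/400) = 5.35 × ln(1.97500) = 5.35 × 0.68057 = 3.6410 W/m².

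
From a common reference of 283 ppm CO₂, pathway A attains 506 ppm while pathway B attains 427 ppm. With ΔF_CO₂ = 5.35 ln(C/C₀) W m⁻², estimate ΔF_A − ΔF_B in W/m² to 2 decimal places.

ΔF_A = 5.35 ln(506/283) = 5.35 × 0.58109 = 3.1088 W/m².
ΔF_B = 5.35 ln(427/283) = 5.35 × 0.41134 = 2.2007 W/m².
Difference: 3.1088 − 2.2007 = 0.9081 W/m².

ΔF_A − ΔF_B = 0.91 W/m²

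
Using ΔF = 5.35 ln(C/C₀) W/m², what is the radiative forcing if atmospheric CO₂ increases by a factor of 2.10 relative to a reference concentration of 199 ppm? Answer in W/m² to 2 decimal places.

Because the forcing depends only on the ratio C/C₀, the initial concentration does not enter.
ΔF = 5.35 × ln(2.10) = 5.35 × 0.74194 = 3.9694 W/m².

ΔF = 3.97 W/m²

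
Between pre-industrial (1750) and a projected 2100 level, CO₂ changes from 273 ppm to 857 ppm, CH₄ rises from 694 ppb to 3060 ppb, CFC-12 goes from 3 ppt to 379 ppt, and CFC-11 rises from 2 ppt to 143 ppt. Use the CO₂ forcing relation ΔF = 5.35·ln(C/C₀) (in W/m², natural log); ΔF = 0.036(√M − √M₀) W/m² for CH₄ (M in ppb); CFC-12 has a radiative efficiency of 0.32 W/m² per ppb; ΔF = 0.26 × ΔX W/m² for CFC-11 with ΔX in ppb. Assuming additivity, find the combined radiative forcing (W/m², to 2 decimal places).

ΔF = 7.32 W/m²

CO₂: 5.35 × ln(857/273) = 5.35 × ln(3.13919) = 5.35 × 1.14396 = 6.1202 W/m².
CH₄: 0.036 × (√3060 − √694) = 0.036 × (55.3173 − 26.3439) = 0.036 × 28.9734 = 1.0430 W/m².
CFC-12: Δ = 379 − 3 = 376 ppt = 0.376 ppb; ΔF = 0.32 × 0.376 = 0.1203 W/m².
CFC-11: Δ = 143 − 2 = 141 ppt = 0.141 ppb; ΔF = 0.26 × 0.141 = 0.0367 W/m².
Total ΔF = 6.1202 + 1.0430 + 0.1203 + 0.0367 = 7.3202 W/m².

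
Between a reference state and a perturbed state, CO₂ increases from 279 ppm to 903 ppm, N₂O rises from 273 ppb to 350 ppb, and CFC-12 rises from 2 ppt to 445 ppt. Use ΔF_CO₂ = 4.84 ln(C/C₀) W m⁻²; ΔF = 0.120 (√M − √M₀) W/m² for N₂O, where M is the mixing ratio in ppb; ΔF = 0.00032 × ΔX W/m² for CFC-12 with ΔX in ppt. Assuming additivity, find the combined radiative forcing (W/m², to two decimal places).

ΔF = 6.09 W/m²

CO₂: 4.84 × ln(903/279) = 4.84 × ln(3.23656) = 4.84 × 1.17451 = 5.6846 W/m².
N₂O: 0.120 × (√350 − √273) = 0.120 × (18.7083 − 16.5227) = 0.120 × 2.1856 = 0.2623 W/m².
CFC-12: ΔF = 0.00032 × (445 − 2) = 0.00032 × 443 = 0.1418 W/m².
Total ΔF = 5.6846 + 0.2623 + 0.1418 = 6.0887 W/m².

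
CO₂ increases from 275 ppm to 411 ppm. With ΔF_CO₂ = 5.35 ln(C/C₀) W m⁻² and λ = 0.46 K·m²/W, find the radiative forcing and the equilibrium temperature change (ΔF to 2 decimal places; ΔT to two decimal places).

CO₂: 5.35 × ln(411/275) = 5.35 × ln(1.49455) = 5.35 × 0.40183 = 2.1498 W/m².
ΔT = λ ΔF = 0.46 × 2.15 = 0.9890 K.

ΔF = 2.15 W/m²; ΔT = 0.99 K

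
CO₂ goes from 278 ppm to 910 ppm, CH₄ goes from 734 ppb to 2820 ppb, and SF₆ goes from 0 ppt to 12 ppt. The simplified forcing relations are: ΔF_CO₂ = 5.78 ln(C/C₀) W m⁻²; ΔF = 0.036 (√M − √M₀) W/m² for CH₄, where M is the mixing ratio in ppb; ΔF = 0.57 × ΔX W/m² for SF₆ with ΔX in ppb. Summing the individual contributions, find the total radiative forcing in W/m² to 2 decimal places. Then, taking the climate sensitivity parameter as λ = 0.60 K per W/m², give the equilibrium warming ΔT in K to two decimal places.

ΔF = 7.80 W/m²; ΔT = 4.68 K

CO₂: 5.78 × ln(910/278) = 5.78 × ln(3.27338) = 5.78 × 1.18582 = 6.8540 W/m².
CH₄: 0.036 × (√2820 − √734) = 0.036 × (53.1037 − 27.0924) = 0.036 × 26.0113 = 0.9364 W/m².
SF₆: Δ = 12 − 0 = 12 ppt = 0.012 ppb; ΔF = 0.57 × 0.012 = 0.0068 W/m².
Total ΔF = 6.8540 + 0.9364 + 0.0068 = 7.7972 W/m².
ΔT = λ ΔF = 0.60 × 7.80 = 4.6800 K.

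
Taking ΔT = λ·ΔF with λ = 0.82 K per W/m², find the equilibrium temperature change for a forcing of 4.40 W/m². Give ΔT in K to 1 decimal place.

ΔT = λ ΔF = 0.82 × 4.40 = 3.6080 K.

ΔT = 3.6 K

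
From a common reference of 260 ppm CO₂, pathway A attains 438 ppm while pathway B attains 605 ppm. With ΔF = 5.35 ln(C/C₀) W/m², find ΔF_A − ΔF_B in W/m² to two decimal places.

ΔF_A − ΔF_B = -1.73 W/m²

ΔF_A = 5.35 ln(438/260) = 5.35 × 0.52154 = 2.7902 W/m².
ΔF_B = 5.35 ln(605/260) = 5.35 × 0.84455 = 4.5183 W/m².
Difference: 2.7902 − 4.5183 = -1.7281 W/m².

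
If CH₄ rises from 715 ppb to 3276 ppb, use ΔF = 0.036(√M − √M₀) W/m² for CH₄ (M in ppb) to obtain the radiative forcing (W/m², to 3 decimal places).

CH₄: 0.036 × (√3276 − √715) = 0.036 × (57.2364 − 26.7395) = 0.036 × 30.4969 = 1.0979 W/m².

ΔF = 1.098 W/m²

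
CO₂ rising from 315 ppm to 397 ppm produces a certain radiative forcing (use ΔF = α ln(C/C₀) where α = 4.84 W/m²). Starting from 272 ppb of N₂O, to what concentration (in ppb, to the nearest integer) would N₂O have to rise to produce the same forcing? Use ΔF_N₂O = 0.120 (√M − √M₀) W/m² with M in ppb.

CO₂ forcing: 4.84 × ln(397/315) = 4.84 × 0.231364 = 1.11980 W/m².
Set 0.120(√M − √272) = 1.11980: √M = 1.11980/0.120 + √272 = 9.3317 + 16.4924 = 25.8241.
M = (25.8241)² = 666.88 ppb.

M ≈ 667 ppb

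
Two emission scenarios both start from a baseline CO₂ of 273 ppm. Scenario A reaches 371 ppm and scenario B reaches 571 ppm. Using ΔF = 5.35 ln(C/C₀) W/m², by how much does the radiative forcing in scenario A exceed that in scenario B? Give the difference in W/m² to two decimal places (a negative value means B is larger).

ΔF_A − ΔF_B = -2.31 W/m²

ΔF_A = 5.35 ln(371/273) = 5.35 × 0.30673 = 1.6410 W/m².
ΔF_B = 5.35 ln(571/273) = 5.35 × 0.73792 = 3.9479 W/m².
Difference: 1.6410 − 3.9479 = -2.3069 W/m².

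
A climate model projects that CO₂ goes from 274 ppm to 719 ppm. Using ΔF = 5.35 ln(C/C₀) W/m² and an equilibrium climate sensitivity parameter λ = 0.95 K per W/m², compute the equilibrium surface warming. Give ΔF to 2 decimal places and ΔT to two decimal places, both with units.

ΔF = 5.16 W/m²; ΔT = 4.90 K

CO₂: 5.35 × ln(719/274) = 5.35 × ln(2.62409) = 5.35 × 0.96473 = 5.1613 W/m².
ΔT = λ ΔF = 0.95 × 5.16 = 4.9020 K.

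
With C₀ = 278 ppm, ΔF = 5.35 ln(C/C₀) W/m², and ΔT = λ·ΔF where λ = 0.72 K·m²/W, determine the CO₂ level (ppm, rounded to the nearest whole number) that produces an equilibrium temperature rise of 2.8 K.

Required forcing: ΔF = ΔT/λ = 2.8/0.72 = 3.8889 W/m².
Then ln(C/278) = ΔF/5.35 = 3.8889/5.35 = 0.72690.
So C = 278 × e^0.72690 = 278 × 2.06866 = 575.09 ppm.

C ≈ 575 ppm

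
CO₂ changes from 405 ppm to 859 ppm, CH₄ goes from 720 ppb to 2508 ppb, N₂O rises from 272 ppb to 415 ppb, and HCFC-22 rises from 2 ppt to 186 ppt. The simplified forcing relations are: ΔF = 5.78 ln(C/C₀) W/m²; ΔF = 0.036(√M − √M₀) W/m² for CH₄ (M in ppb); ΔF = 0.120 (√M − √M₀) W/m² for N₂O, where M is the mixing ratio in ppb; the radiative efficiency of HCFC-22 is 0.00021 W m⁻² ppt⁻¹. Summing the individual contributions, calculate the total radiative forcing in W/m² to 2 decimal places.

CO₂: 5.78 × ln(859/405) = 5.78 × ln(2.12099) = 5.78 × 0.75188 = 4.3459 W/m².
CH₄: 0.036 × (√2508 − √720) = 0.036 × (50.0799 − 26.8328) = 0.036 × 23.2471 = 0.8369 W/m².
N₂O: 0.120 × (√415 − √272) = 0.120 × (20.3715 − 16.4924) = 0.120 × 3.8791 = 0.4655 W/m².
HCFC-22: ΔF = 0.00021 × (186 − 2) = 0.00021 × 184 = 0.0386 W/m².
Total ΔF = 4.3459 + 0.8369 + 0.4655 + 0.0386 = 5.6869 W/m².

ΔF = 5.69 W/m²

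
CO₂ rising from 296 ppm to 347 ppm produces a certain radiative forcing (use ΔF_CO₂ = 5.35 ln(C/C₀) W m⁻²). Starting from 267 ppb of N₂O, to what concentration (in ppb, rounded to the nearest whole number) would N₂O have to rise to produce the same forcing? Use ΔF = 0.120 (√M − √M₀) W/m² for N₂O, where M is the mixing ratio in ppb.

M ≈ 549 ppb

CO₂ forcing: 5.35 × ln(347/296) = 5.35 × 0.158965 = 0.85046 W/m².
Set 0.120(√M − √267) = 0.85046: √M = 0.85046/0.120 + √267 = 7.0872 + 16.3401 = 23.4273.
M = (23.4273)² = 548.84 ppb.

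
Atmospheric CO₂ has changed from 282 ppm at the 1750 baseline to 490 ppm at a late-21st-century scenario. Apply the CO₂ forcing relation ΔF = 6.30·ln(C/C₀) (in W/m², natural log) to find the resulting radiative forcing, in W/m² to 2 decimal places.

ΔF = 3.48 W/m²

CO₂: 6.30 × ln(490/282) = 6.30 × ln(1.73759) = 6.30 × 0.55250 = 3.4808 W/m².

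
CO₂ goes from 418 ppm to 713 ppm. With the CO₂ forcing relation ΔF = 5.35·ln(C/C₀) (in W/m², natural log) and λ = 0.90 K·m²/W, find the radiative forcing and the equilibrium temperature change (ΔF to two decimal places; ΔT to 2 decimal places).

CO₂: 5.35 × ln(713/418) = 5.35 × ln(1.70574) = 5.35 × 0.53400 = 2.8569 W/m².
ΔT = λ ΔF = 0.90 × 2.86 = 2.5740 K.

ΔF = 2.86 W/m²; ΔT = 2.57 K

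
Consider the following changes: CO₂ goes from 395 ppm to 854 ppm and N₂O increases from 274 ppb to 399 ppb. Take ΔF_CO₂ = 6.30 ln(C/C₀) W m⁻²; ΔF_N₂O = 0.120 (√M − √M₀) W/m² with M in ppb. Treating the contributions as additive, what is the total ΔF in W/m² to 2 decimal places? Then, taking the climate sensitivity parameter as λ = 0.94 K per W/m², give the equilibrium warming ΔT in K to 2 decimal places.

CO₂: 6.30 × ln(854/395) = 6.30 × ln(2.16203) = 6.30 × 0.77105 = 4.8576 W/m².
N₂O: 0.120 × (√399 − √274) = 0.120 × (19.9750 − 16.5529) = 0.120 × 3.4221 = 0.4107 W/m².
Total ΔF = 4.8576 + 0.4107 = 5.2683 W/m².
ΔT = λ ΔF = 0.94 × 5.27 = 4.9538 K.

ΔF = 5.27 W/m²; ΔT = 4.95 K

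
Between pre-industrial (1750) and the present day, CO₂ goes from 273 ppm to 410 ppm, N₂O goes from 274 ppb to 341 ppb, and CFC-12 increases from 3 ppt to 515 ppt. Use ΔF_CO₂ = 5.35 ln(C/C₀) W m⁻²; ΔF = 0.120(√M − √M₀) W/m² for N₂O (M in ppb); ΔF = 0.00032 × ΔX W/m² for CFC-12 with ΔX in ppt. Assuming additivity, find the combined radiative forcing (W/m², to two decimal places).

ΔF = 2.57 W/m²

CO₂: 5.35 × ln(410/273) = 5.35 × ln(1.50183) = 5.35 × 0.40668 = 2.1757 W/m².
N₂O: 0.120 × (√341 − √274) = 0.120 × (18.4662 − 16.5529) = 0.120 × 1.9133 = 0.2296 W/m².
CFC-12: ΔF = 0.00032 × (515 − 3) = 0.00032 × 512 = 0.1638 W/m².
Total ΔF = 2.1757 + 0.2296 + 0.1638 = 2.5691 W/m².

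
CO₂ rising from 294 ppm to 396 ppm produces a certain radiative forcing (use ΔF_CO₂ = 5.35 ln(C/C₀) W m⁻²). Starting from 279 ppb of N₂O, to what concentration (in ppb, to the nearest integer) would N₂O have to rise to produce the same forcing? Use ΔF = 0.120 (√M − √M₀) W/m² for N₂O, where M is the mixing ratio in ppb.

CO₂ forcing: 5.35 × ln(396/294) = 5.35 × 0.297834 = 1.59341 W/m².
Set 0.120(√M − √279) = 1.59341: √M = 1.59341/0.120 + √279 = 13.2784 + 16.7033 = 29.9817.
M = (29.9817)² = 898.90 ppb.

M ≈ 899 ppb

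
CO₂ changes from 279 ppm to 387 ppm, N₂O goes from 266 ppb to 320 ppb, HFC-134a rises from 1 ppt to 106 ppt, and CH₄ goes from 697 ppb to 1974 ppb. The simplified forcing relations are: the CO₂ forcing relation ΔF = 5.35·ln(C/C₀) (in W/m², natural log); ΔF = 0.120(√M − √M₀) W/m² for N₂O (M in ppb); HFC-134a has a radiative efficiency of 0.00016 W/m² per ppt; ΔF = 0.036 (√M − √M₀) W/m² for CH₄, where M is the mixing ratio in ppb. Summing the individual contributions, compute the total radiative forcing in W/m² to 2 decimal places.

CO₂: 5.35 × ln(387/279) = 5.35 × ln(1.38710) = 5.35 × 0.32722 = 1.7506 W/m².
N₂O: 0.120 × (√320 − √266) = 0.120 × (17.8885 − 16.3095) = 0.120 × 1.5790 = 0.1895 W/m².
HFC-134a: ΔF = 0.00016 × (106 − 1) = 0.00016 × 105 = 0.0168 W/m².
CH₄: 0.036 × (√1974 − √697) = 0.036 × (44.4297 − 26.4008) = 0.036 × 18.0289 = 0.6490 W/m².
Total ΔF = 1.7506 + 0.1895 + 0.0168 + 0.6490 = 2.6059 W/m².

ΔF = 2.61 W/m²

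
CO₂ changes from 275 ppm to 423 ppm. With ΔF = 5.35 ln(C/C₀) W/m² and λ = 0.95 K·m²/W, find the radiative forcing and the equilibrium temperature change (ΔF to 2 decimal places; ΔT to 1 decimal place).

CO₂: 5.35 × ln(423/275) = 5.35 × ln(1.53818) = 5.35 × 0.43060 = 2.3037 W/m².
ΔT = λ ΔF = 0.95 × 2.30 = 2.1850 K.

ΔF = 2.30 W/m²; ΔT = 2.2 K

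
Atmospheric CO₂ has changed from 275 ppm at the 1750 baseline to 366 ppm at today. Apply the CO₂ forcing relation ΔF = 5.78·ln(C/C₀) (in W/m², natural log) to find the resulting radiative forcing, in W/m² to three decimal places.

CO₂: 5.78 × ln(366/275) = 5.78 × ln(1.33091) = 5.78 × 0.28586 = 1.6523 W/m².

ΔF = 1.652 W/m²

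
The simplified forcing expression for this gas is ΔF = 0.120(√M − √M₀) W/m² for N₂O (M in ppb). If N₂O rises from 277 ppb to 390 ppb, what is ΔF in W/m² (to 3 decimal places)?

ΔF = 0.373 W/m²

N₂O: 0.120 × (√390 − √277) = 0.120 × (19.7484 − 16.6433) = 0.120 × 3.1051 = 0.3726 W/m².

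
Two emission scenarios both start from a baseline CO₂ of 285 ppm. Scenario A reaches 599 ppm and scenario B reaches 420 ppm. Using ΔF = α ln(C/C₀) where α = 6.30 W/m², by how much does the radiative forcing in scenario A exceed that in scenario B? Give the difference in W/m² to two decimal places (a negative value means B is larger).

ΔF_A = 6.30 ln(599/285) = 6.30 × 0.74277 = 4.6795 W/m².
ΔF_B = 6.30 ln(420/285) = 6.30 × 0.38777 = 2.4430 W/m².
Difference: 4.6795 − 2.4430 = 2.2365 W/m².

ΔF_A − ΔF_B = 2.24 W/m²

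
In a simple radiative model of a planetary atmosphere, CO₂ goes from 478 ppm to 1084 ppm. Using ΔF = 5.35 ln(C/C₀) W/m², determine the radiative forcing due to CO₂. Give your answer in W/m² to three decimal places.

CO₂: 5.35 × ln(1084/478) = 5.35 × ln(2.26778) = 5.35 × 0.81880 = 4.3806 W/m².

ΔF = 4.381 W/m²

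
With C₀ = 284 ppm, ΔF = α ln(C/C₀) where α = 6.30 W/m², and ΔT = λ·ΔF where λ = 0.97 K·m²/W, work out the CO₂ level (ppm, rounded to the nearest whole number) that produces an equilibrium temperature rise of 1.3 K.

Required forcing: ΔF = ΔT/λ = 1.3/0.97 = 1.3402 W/m².
Then ln(C/284) = ΔF/6.30 = 1.3402/6.30 = 0.21273.
So C = 284 × e^0.21273 = 284 × 1.23705 = 351.32 ppm.

C ≈ 351 ppm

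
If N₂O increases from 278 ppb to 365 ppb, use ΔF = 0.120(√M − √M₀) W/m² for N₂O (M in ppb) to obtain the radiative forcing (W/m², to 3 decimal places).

ΔF = 0.292 W/m²

N₂O: 0.120 × (√365 − √278) = 0.120 × (19.1050 − 16.6733) = 0.120 × 2.4317 = 0.2918 W/m².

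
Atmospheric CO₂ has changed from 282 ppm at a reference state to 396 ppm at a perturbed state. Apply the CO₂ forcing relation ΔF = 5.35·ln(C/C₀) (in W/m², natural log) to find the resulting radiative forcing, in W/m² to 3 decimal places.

CO₂ absorption bands are partially saturated, so forcing scales with the logarithm of the concentration ratio.
CO₂: 5.35 × ln(396/282) = 5.35 × ln(1.40426) = 5.35 × 0.33951 = 1.8164 W/m².

ΔF = 1.816 W/m²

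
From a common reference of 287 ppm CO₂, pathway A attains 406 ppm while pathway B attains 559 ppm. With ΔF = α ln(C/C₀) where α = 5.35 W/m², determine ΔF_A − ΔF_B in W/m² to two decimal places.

ΔF_A = 5.35 ln(406/287) = 5.35 × 0.34687 = 1.8558 W/m².
ΔF_B = 5.35 ln(559/287) = 5.35 × 0.66667 = 3.5667 W/m².
Difference: 1.8558 − 3.5667 = -1.7109 W/m².

ΔF_A − ΔF_B = -1.71 W/m²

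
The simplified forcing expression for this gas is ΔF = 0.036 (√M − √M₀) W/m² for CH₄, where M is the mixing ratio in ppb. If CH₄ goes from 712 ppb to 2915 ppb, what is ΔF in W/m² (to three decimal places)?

CH₄: 0.036 × (√2915 − √712) = 0.036 × (53.9907 − 26.6833) = 0.036 × 27.3074 = 0.9831 W/m².

ΔF = 0.983 W/m²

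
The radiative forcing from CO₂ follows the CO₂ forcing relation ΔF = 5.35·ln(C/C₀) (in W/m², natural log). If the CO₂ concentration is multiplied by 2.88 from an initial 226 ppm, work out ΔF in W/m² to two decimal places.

ΔF = 5.35 × ln(2.88) = 5.35 × 1.05779 = 5.6592 W/m².

ΔF = 5.66 W/m²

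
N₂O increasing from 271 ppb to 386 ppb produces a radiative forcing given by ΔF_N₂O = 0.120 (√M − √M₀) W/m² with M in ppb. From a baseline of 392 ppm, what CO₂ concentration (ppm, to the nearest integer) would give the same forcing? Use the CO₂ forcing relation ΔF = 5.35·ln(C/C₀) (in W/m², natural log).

C ≈ 421 ppm

N₂O forcing: 0.120 × (√386 − √271) = 0.120 × (19.6469 − 16.4621) = 0.120 × 3.1848 = 0.38218 W/m².
Set 5.35 ln(C/392) = 0.38218: ln(C/392) = 0.38218/5.35 = 0.07144, so C = 392 × e^0.07144 = 392 × 1.07405 = 421.03 ppm.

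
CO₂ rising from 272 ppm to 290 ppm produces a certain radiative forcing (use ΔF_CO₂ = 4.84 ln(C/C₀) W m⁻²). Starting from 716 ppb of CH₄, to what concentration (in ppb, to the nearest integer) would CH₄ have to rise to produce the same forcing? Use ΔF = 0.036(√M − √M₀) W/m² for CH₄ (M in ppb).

M ≈ 1251 ppb

CO₂ forcing: 4.84 × ln(290/272) = 4.84 × 0.064079 = 0.31014 W/m².
Set 0.036(√M − √716) = 0.31014: √M = 0.31014/0.036 + √716 = 8.6150 + 26.7582 = 35.3732.
M = (35.3732)² = 1251.26 ppb.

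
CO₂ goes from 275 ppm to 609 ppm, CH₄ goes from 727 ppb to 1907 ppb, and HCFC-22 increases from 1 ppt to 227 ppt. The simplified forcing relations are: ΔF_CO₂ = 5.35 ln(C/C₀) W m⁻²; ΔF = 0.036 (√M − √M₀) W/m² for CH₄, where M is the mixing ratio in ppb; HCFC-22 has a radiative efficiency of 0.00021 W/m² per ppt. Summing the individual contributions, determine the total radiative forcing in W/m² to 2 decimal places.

CO₂: 5.35 × ln(609/275) = 5.35 × ln(2.21455) = 5.35 × 0.79505 = 4.2535 W/m².
CH₄: 0.036 × (√1907 − √727) = 0.036 × (43.6692 − 26.9629) = 0.036 × 16.7063 = 0.6014 W/m².
HCFC-22: ΔF = 0.00021 × (227 − 1) = 0.00021 × 226 = 0.0475 W/m².
Total ΔF = 4.2535 + 0.6014 + 0.0475 = 4.9024 W/m².

ΔF = 4.90 W/m²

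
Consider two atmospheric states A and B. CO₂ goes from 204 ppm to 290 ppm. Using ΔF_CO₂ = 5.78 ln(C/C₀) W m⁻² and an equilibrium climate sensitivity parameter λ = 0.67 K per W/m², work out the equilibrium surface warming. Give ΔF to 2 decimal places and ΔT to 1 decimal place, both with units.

CO₂: 5.78 × ln(290/204) = 5.78 × ln(1.42157) = 5.78 × 0.35176 = 2.0332 W/m².
ΔT = λ ΔF = 0.67 × 2.03 = 1.3601 K.

ΔF = 2.03 W/m²; ΔT = 1.4 K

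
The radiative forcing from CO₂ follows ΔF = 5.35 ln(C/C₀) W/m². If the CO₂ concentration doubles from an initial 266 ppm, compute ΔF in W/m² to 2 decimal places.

ΔF = 5.35 × ln(2) = 5.35 × 0.69315 = 3.7084 W/m².

ΔF = 3.71 W/m²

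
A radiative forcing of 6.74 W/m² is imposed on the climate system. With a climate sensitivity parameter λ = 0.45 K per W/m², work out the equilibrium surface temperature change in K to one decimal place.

ΔT = 3.0 K

ΔT = λ ΔF = 0.45 × 6.74 = 3.0330 K.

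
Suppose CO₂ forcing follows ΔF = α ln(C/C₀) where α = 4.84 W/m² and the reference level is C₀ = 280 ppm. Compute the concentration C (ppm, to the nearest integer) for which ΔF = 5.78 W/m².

C ≈ 924 ppm

Set 4.84 ln(C/280) = 5.78, so ln(C/280) = 5.78/4.84 = 1.19421.
Then C/280 = e^1.19421 = 3.30095, giving C = 280 × 3.30095 = 924.27 ppm.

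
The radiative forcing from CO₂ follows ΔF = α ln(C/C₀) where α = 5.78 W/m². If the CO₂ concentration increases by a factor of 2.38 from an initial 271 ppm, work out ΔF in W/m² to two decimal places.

Because the forcing depends only on the ratio C/C₀, the initial concentration does not enter.
ΔF = 5.78 × ln(2.38) = 5.78 × 0.86710 = 5.0118 W/m².

ΔF = 5.01 W/m²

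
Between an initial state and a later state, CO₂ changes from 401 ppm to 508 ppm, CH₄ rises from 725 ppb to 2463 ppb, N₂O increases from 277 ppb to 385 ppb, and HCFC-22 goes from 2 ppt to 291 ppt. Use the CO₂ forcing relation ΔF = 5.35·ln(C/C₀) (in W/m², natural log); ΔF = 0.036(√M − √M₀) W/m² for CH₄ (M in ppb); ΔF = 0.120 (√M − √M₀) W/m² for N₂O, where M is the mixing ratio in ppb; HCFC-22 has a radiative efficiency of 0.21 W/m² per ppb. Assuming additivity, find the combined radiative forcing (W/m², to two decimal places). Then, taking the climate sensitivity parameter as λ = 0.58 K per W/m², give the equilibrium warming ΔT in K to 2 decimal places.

ΔF = 2.50 W/m²; ΔT = 1.45 K

CO₂: 5.35 × ln(508/401) = 5.35 × ln(1.26683) = 5.35 × 0.23652 = 1.2654 W/m².
CH₄: 0.036 × (√2463 − √725) = 0.036 × (49.6286 − 26.9258) = 0.036 × 22.7028 = 0.8173 W/m².
N₂O: 0.120 × (√385 − √277) = 0.120 × (19.6214 − 16.6433) = 0.120 × 2.9781 = 0.3574 W/m².
HCFC-22: Δ = 291 − 2 = 289 ppt = 0.289 ppb; ΔF = 0.21 × 0.289 = 0.0607 W/m².
Total ΔF = 1.2654 + 0.8173 + 0.3574 + 0.0607 = 2.5008 W/m².
ΔT = λ ΔF = 0.58 × 2.50 = 1.4500 K.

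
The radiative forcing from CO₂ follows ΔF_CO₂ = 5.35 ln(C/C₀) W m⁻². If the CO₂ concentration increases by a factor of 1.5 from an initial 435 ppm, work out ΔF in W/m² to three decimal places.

ΔF = 2.169 W/m²

ΔF = 5.35 × ln(1.5) = 5.35 × 0.40547 = 2.1693 W/m².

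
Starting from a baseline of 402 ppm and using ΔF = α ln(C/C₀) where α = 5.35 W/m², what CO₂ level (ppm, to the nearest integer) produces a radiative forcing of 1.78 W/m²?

Set 5.35 ln(C/402) = 1.78, so ln(C/402) = 1.78/5.35 = 0.33271.
Then C/402 = e^0.33271 = 1.39474, giving C = 402 × 1.39474 = 560.69 ppm.

C ≈ 561 ppm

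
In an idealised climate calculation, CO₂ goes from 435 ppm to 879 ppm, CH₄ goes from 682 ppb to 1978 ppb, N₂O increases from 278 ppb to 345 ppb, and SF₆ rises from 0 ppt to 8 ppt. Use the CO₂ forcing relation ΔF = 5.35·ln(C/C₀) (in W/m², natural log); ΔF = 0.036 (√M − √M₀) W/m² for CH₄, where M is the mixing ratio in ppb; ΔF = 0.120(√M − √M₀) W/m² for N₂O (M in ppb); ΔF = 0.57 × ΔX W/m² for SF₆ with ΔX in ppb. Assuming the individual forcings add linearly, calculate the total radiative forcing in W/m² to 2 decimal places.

ΔF = 4.66 W/m²

CO₂: 5.35 × ln(879/435) = 5.35 × ln(2.02069) = 5.35 × 0.70344 = 3.7634 W/m².
CH₄: 0.036 × (√1978 − √682) = 0.036 × (44.4747 − 26.1151) = 0.036 × 18.3596 = 0.6609 W/m².
N₂O: 0.120 × (√345 − √278) = 0.120 × (18.5742 − 16.6733) = 0.120 × 1.9009 = 0.2281 W/m².
SF₆: Δ = 8 − 0 = 8 ppt = 0.008 ppb; ΔF = 0.57 × 0.008 = 0.0046 W/m².
Total ΔF = 3.7634 + 0.6609 + 0.2281 + 0.0046 = 4.6570 W/m².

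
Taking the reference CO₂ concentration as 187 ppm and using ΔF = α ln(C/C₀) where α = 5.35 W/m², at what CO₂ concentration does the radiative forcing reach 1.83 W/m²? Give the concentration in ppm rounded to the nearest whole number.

C ≈ 263 ppm

Set 5.35 ln(C/187) = 1.83, so ln(C/187) = 1.83/5.35 = 0.34206.
Then C/187 = e^0.34206 = 1.40784, giving C = 187 × 1.40784 = 263.27 ppm.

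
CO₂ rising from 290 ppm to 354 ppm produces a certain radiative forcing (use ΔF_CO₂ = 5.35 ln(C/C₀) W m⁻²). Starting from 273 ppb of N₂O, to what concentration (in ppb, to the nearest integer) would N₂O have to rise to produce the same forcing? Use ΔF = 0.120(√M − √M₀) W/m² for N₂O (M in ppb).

M ≈ 646 ppb

CO₂ forcing: 5.35 × ln(354/290) = 5.35 × 0.199416 = 1.06688 W/m².
Set 0.120(√M − √273) = 1.06688: √M = 1.06688/0.120 + √273 = 8.8907 + 16.5227 = 25.4134.
M = (25.4134)² = 645.84 ppb.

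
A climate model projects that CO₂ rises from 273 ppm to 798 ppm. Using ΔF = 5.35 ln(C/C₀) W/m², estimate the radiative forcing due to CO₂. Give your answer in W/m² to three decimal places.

ΔF = 5.739 W/m²

CO₂ absorption bands are partially saturated, so forcing scales with the logarithm of the concentration ratio.
CO₂: 5.35 × ln(798/273) = 5.35 × ln(2.92308) = 5.35 × 1.07264 = 5.7386 W/m².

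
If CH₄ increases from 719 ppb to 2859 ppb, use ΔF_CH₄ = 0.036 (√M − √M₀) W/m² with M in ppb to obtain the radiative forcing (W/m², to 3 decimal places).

ΔF = 0.960 W/m²

CH₄: 0.036 × (√2859 − √719) = 0.036 × (53.4696 − 26.8142) = 0.036 × 26.6554 = 0.9596 W/m².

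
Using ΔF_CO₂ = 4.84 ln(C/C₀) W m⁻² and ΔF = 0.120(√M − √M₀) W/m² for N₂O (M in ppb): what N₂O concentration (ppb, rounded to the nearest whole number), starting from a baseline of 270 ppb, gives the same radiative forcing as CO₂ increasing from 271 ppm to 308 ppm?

CO₂ forcing: 4.84 × ln(308/271) = 4.84 × 0.127981 = 0.61943 W/m².
Set 0.120(√M − √270) = 0.61943: √M = 0.61943/0.120 + √270 = 5.1619 + 16.4317 = 21.5936.
M = (21.5936)² = 466.28 ppb.

M ≈ 466 ppb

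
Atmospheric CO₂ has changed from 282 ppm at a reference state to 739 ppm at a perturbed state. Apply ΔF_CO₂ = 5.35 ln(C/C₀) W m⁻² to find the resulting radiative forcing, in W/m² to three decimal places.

ΔF = 5.154 W/m²

CO₂: 5.35 × ln(739/282) = 5.35 × ln(2.62057) = 5.35 × 0.96339 = 5.1541 W/m².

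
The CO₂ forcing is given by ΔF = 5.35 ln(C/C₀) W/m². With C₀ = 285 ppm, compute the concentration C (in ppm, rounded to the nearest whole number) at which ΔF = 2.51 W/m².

Set 5.35 ln(C/285) = 2.51, so ln(C/285) = 2.51/5.35 = 0.46916.
Then C/285 = e^0.46916 = 1.59865, giving C = 285 × 1.59865 = 455.62 ppm.

C ≈ 456 ppm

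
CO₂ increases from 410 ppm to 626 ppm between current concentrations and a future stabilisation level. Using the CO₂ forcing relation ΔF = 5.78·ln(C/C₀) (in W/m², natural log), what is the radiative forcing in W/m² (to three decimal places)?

ΔF = 2.446 W/m²

CO₂: 5.78 × ln(626/410) = 5.78 × ln(1.52683) = 5.78 × 0.42319 = 2.4460 W/m².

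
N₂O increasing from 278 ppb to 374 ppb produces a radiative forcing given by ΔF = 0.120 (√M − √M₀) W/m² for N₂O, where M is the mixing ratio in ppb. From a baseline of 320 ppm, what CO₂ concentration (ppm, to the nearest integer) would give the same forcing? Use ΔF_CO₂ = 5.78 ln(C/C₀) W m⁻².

C ≈ 338 ppm

N₂O forcing: 0.120 × (√374 − √278) = 0.120 × (19.3391 − 16.6733) = 0.120 × 2.6658 = 0.31990 W/m².
Set 5.78 ln(C/320) = 0.31990: ln(C/320) = 0.31990/5.78 = 0.05535, so C = 320 × e^0.05535 = 320 × 1.05691 = 338.21 ppm.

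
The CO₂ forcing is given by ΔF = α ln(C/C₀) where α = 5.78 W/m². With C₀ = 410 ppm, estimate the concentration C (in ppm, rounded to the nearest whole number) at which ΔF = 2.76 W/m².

C ≈ 661 ppm

Set 5.78 ln(C/410) = 2.76, so ln(C/410) = 2.76/5.78 = 0.47751.
Then C/410 = e^0.47751 = 1.61206, giving C = 410 × 1.61206 = 660.94 ppm.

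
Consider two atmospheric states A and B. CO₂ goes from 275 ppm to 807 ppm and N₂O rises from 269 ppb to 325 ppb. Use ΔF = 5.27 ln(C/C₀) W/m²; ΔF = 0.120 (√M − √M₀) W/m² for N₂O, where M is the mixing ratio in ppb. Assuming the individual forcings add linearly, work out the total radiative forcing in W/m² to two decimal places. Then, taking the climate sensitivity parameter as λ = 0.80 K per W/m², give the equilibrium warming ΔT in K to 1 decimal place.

CO₂: 5.27 × ln(807/275) = 5.27 × ln(2.93455) = 5.27 × 1.07655 = 5.6734 W/m².
N₂O: 0.120 × (√325 − √269) = 0.120 × (18.0278 − 16.4012) = 0.120 × 1.6266 = 0.1952 W/m².
Total ΔF = 5.6734 + 0.1952 = 5.8686 W/m².
ΔT = λ ΔF = 0.80 × 5.87 = 4.6960 K.

ΔF = 5.87 W/m²; ΔT = 4.7 K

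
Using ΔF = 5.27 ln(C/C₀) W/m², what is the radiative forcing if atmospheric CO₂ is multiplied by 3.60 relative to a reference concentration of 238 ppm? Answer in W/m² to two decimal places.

ΔF = 6.75 W/m²

ΔF = 5.27 × ln(3.60) = 5.27 × 1.28093 = 6.7505 W/m².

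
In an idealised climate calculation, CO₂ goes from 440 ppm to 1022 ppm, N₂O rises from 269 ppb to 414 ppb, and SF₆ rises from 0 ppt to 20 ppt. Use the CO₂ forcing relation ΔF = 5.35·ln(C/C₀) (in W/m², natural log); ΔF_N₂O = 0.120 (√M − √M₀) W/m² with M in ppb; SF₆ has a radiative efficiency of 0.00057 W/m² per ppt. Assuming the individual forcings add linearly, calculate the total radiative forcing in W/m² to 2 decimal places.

ΔF = 4.99 W/m²

CO₂: 5.35 × ln(1022/440) = 5.35 × ln(2.32273) = 5.35 × 0.84274 = 4.5087 W/m².
N₂O: 0.120 × (√414 − √269) = 0.120 × (20.3470 − 16.4012) = 0.120 × 3.9458 = 0.4735 W/m².
SF₆: ΔF = 0.00057 × (20 − 0) = 0.00057 × 20 = 0.0114 W/m².
Total ΔF = 4.5087 + 0.4735 + 0.0114 = 4.9936 W/m².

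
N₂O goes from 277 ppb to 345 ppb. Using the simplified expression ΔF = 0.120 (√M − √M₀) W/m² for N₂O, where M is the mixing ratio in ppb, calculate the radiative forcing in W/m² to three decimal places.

ΔF = 0.232 W/m²

N₂O: 0.120 × (√345 − √277) = 0.120 × (18.5742 − 16.6433) = 0.120 × 1.9309 = 0.2317 W/m².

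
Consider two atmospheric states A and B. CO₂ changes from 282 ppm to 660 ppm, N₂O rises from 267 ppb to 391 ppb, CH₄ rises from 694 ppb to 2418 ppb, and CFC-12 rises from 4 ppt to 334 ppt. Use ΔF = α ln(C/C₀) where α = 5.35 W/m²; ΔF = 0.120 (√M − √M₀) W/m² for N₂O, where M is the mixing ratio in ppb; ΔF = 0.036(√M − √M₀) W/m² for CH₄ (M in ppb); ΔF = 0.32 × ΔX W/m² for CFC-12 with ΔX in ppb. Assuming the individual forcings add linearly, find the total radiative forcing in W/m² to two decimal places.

ΔF = 5.89 W/m²

CO₂: 5.35 × ln(660/282) = 5.35 × ln(2.34043) = 5.35 × 0.85033 = 4.5493 W/m².
N₂O: 0.120 × (√391 − √267) = 0.120 × (19.7737 − 16.3401) = 0.120 × 3.4336 = 0.4120 W/m².
CH₄: 0.036 × (√2418 − √694) = 0.036 × (49.1732 − 26.3439) = 0.036 × 22.8293 = 0.8219 W/m².
CFC-12: Δ = 334 − 4 = 330 ppt = 0.330 ppb; ΔF = 0.32 × 0.330 = 0.1056 W/m².
Total ΔF = 4.5493 + 0.4120 + 0.8219 + 0.1056 = 5.8888 W/m².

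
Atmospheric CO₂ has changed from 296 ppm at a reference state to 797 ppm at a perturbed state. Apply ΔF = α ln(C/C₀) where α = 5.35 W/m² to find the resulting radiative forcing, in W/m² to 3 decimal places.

CO₂ absorption bands are partially saturated, so forcing scales with the logarithm of the concentration ratio.
CO₂: 5.35 × ln(797/296) = 5.35 × ln(2.69257) = 5.35 × 0.99050 = 5.2992 W/m².

ΔF = 5.299 W/m²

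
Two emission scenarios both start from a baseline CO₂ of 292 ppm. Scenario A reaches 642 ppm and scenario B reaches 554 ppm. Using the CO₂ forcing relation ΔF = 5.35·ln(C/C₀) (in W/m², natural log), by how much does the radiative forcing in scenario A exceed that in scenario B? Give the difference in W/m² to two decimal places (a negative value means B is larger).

ΔF_A = 5.35 ln(642/292) = 5.35 × 0.78783 = 4.2149 W/m².
ΔF_B = 5.35 ln(554/292) = 5.35 × 0.64041 = 3.4262 W/m².
Difference: 4.2149 − 3.4262 = 0.7887 W/m².

ΔF_A − ΔF_B = 0.79 W/m²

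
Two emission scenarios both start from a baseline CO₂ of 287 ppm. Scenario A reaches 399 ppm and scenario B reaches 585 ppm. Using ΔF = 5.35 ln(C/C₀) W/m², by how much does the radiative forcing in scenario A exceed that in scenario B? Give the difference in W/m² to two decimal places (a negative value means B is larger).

ΔF_A − ΔF_B = -2.05 W/m²

ΔF_A = 5.35 ln(399/287) = 5.35 × 0.32948 = 1.7627 W/m².
ΔF_B = 5.35 ln(585/287) = 5.35 × 0.71213 = 3.8099 W/m².
Difference: 1.7627 − 3.8099 = -2.0472 W/m².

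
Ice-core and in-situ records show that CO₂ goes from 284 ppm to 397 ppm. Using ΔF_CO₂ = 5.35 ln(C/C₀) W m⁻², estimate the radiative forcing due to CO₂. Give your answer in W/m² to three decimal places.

CO₂: 5.35 × ln(397/284) = 5.35 × ln(1.39789) = 5.35 × 0.33496 = 1.7920 W/m².

ΔF = 1.792 W/m²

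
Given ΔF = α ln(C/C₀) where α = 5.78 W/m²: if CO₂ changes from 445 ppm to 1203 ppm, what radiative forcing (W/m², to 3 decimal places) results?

CO₂: 5.78 × ln(1203/445) = 5.78 × ln(2.70337) = 5.78 × 0.99450 = 5.7482 W/m².

ΔF = 5.748 W/m²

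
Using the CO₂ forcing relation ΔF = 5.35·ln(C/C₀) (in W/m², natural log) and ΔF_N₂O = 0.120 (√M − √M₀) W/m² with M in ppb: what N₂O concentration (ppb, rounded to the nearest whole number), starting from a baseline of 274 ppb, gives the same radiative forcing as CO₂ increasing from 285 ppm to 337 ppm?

M ≈ 577 ppb

CO₂ forcing: 5.35 × ln(337/285) = 5.35 × 0.167594 = 0.89663 W/m².
Set 0.120(√M − √274) = 0.89663: √M = 0.89663/0.120 + √274 = 7.4719 + 16.5529 = 24.0248.
M = (24.0248)² = 577.19 ppb.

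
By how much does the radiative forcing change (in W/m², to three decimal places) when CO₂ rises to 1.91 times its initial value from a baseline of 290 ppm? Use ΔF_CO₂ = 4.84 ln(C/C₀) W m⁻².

ΔF = 3.132 W/m²

ΔF = 4.84 × ln(1.91) = 4.84 × 0.64710 = 3.1320 W/m².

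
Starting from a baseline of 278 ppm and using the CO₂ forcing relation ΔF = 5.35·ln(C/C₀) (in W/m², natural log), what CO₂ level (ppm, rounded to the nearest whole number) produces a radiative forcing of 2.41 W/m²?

Set 5.35 ln(C/278) = 2.41, so ln(C/278) = 2.41/5.35 = 0.45047.
Then C/278 = e^0.45047 = 1.56905, giving C = 278 × 1.56905 = 436.20 ppm.

C ≈ 436 ppm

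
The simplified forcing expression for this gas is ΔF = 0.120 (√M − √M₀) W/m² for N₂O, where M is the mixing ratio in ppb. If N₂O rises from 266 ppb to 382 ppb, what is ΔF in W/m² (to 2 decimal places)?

N₂O: 0.120 × (√382 − √266) = 0.120 × (19.5448 − 16.3095) = 0.120 × 3.2353 = 0.3882 W/m².

ΔF = 0.39 W/m²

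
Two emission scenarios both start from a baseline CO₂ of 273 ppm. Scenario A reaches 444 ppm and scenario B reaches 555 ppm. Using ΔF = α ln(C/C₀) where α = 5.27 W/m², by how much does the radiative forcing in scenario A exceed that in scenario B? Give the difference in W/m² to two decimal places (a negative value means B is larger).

ΔF_A − ΔF_B = -1.18 W/m²

ΔF_A = 5.27 ln(444/273) = 5.27 × 0.48635 = 2.5631 W/m².
ΔF_B = 5.27 ln(555/273) = 5.27 × 0.70950 = 3.7391 W/m².
Difference: 2.5631 − 3.7391 = -1.1760 W/m².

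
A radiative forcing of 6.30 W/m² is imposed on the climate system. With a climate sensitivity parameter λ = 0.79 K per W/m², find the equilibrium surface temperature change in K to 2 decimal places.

ΔT = 4.98 K

ΔT = λ ΔF = 0.79 × 6.30 = 4.9770 K.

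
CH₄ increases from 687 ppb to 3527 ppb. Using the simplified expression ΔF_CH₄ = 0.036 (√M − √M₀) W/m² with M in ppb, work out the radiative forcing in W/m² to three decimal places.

ΔF = 1.194 W/m²

CH₄: 0.036 × (√3527 − √687) = 0.036 × (59.3886 − 26.2107) = 0.036 × 33.1779 = 1.1944 W/m².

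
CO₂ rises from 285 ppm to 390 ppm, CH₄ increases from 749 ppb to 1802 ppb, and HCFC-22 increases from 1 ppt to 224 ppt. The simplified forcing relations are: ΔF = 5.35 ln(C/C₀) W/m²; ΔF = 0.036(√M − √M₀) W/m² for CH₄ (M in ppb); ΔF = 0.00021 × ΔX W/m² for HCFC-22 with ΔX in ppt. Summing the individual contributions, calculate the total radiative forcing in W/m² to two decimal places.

ΔF = 2.27 W/m²

CO₂: 5.35 × ln(390/285) = 5.35 × ln(1.36842) = 5.35 × 0.31366 = 1.6781 W/m².
CH₄: 0.036 × (√1802 − √749) = 0.036 × (42.4500 − 27.3679) = 0.036 × 15.0821 = 0.5430 W/m².
HCFC-22: ΔF = 0.00021 × (224 − 1) = 0.00021 × 223 = 0.0468 W/m².
Total ΔF = 1.6781 + 0.5430 + 0.0468 = 2.2679 W/m².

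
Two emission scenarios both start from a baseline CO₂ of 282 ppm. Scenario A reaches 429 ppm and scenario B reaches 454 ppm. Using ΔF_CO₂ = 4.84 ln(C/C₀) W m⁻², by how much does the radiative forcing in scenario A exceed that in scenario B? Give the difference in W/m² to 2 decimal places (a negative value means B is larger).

ΔF_A − ΔF_B = -0.27 W/m²

ΔF_A = 4.84 ln(429/282) = 4.84 × 0.41955 = 2.0306 W/m².
ΔF_B = 4.84 ln(454/282) = 4.84 × 0.47619 = 2.3048 W/m².
Difference: 2.0306 − 2.3048 = -0.2742 W/m².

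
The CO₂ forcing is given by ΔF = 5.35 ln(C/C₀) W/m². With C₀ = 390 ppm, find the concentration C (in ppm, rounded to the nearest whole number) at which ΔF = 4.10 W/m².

Set 5.35 ln(C/390) = 4.10, so ln(C/390) = 4.10/5.35 = 0.76636.
Then C/390 = e^0.76636 = 2.15192, giving C = 390 × 2.15192 = 839.25 ppm.

C ≈ 839 ppm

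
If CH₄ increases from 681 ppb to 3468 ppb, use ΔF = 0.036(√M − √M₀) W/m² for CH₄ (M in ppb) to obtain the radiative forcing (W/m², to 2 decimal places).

ΔF = 1.18 W/m²

CH₄: 0.036 × (√3468 − √681) = 0.036 × (58.8897 − 26.0960) = 0.036 × 32.7937 = 1.1806 W/m².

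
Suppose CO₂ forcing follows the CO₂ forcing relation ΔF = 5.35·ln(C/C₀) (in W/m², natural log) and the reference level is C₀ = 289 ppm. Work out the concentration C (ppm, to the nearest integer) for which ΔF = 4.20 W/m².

C ≈ 634 ppm

Set 5.35 ln(C/289) = 4.20, so ln(C/289) = 4.20/5.35 = 0.78505.
Then C/289 = e^0.78505 = 2.19252, giving C = 289 × 2.19252 = 633.64 ppm.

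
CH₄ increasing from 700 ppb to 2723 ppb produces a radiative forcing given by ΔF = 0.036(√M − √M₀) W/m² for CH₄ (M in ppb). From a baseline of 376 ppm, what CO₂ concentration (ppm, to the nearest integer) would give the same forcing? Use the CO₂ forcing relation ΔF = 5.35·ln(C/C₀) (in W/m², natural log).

CH₄ forcing: 0.036 × (√2723 − √700) = 0.036 × (52.1824 − 26.4575) = 0.036 × 25.7249 = 0.92610 W/m².
Set 5.35 ln(C/376) = 0.92610: ln(C/376) = 0.92610/5.35 = 0.17310, so C = 376 × e^0.17310 = 376 × 1.18898 = 447.06 ppm.

C ≈ 447 ppm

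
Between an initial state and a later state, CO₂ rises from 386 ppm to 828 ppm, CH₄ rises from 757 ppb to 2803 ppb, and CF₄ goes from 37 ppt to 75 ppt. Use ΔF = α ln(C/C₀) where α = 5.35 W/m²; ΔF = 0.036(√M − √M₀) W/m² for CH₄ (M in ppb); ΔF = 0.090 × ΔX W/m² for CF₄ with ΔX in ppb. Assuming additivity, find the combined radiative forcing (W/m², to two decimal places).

ΔF = 5.00 W/m²

CO₂: 5.35 × ln(828/386) = 5.35 × ln(2.14508) = 5.35 × 0.76318 = 4.0830 W/m².
CH₄: 0.036 × (√2803 − √757) = 0.036 × (52.9434 − 27.5136) = 0.036 × 25.4298 = 0.9155 W/m².
CF₄: Δ = 75 − 37 = 38 ppt = 0.038 ppb; ΔF = 0.090 × 0.038 = 0.0034 W/m².
Total ΔF = 4.0830 + 0.9155 + 0.0034 = 5.0019 W/m².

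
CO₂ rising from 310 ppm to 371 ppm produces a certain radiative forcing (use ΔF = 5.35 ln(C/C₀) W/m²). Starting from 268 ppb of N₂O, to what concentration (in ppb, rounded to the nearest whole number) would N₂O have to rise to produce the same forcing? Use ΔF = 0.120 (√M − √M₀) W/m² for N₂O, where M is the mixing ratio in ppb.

CO₂ forcing: 5.35 × ln(371/310) = 5.35 × 0.179630 = 0.96102 W/m².
Set 0.120(√M − √268) = 0.96102: √M = 0.96102/0.120 + √268 = 8.0085 + 16.3707 = 24.3792.
M = (24.3792)² = 594.35 ppb.

M ≈ 594 ppb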